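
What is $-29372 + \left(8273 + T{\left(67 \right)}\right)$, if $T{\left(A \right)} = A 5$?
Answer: $-20764$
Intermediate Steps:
$T{\left(A \right)} = 5 A$
$-29372 + \left(8273 + T{\left(67 \right)}\right) = -29372 + \left(8273 + 5 \cdot 67\right) = -29372 + \left(8273 + 335\right) = -29372 + 8608 = -20764$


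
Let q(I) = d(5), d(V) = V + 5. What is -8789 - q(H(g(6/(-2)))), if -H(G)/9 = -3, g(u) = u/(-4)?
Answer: -8799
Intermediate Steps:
g(u) = -u/4 (g(u) = u*(-¼) = -u/4)
d(V) = 5 + V
H(G) = 27 (H(G) = -9*(-3) = 27)
q(I) = 10 (q(I) = 5 + 5 = 10)
-8789 - q(H(g(6/(-2)))) = -8789 - 1*10 = -8789 - 10 = -8799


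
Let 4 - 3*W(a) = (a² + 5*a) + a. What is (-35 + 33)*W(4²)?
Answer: 232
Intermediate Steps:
W(a) = 4/3 - 2*a - a²/3 (W(a) = 4/3 - ((a² + 5*a) + a)/3 = 4/3 - (a² + 6*a)/3 = 4/3 + (-2*a - a²/3) = 4/3 - 2*a - a²/3)
(-35 + 33)*W(4²) = (-35 + 33)*(4/3 - 2*4² - (4²)²/3) = -2*(4/3 - 2*16 - ⅓*16²) = -2*(4/3 - 32 - ⅓*256) = -2*(4/3 - 32 - 256/3) = -2*(-116) = 232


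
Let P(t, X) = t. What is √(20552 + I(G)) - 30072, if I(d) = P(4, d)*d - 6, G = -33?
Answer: -30072 + √20414 ≈ -29929.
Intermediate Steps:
I(d) = -6 + 4*d (I(d) = 4*d - 6 = -6 + 4*d)
√(20552 + I(G)) - 30072 = √(20552 + (-6 + 4*(-33))) - 30072 = √(20552 + (-6 - 132)) - 30072 = √(20552 - 138) - 30072 = √20414 - 30072 = -30072 + √20414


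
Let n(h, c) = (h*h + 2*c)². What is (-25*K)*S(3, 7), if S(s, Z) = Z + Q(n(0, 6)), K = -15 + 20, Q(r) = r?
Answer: -18875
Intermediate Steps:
n(h, c) = (h² + 2*c)²
K = 5
S(s, Z) = 144 + Z (S(s, Z) = Z + (0² + 2*6)² = Z + (0 + 12)² = Z + 12² = Z + 144 = 144 + Z)
(-25*K)*S(3, 7) = (-25*5)*(144 + 7) = -125*151 = -18875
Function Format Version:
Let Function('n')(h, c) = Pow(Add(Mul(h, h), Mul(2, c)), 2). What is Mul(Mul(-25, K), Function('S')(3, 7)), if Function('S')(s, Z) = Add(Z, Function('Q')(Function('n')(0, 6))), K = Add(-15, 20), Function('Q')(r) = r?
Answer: -18875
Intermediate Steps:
Function('n')(h, c) = Pow(Add(Pow(h, 2), Mul(2, c)), 2)
K = 5
Function('S')(s, Z) = Add(144, Z) (Function('S')(s, Z) = Add(Z, Pow(Add(Pow(0, 2), Mul(2, 6)), 2)) = Add(Z, Pow(Add(0, 12), 2)) = Add(Z, Pow(12, 2)) = Add(Z, 144) = Add(144, Z))
Mul(Mul(-25, K), Function('S')(3, 7)) = Mul(Mul(-25, 5), Add(144, 7)) = Mul(-125, 151) = -18875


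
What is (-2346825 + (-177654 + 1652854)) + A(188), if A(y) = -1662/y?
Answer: -81933581/94 ≈ -8.7163e+5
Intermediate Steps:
(-2346825 + (-177654 + 1652854)) + A(188) = (-2346825 + (-177654 + 1652854)) - 1662/188 = (-2346825 + 1475200) - 1662*1/188 = -871625 - 831/94 = -81933581/94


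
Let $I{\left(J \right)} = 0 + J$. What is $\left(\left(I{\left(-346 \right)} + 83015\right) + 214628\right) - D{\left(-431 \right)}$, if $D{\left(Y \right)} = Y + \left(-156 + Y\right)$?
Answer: $298315$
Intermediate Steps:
$I{\left(J \right)} = J$
$D{\left(Y \right)} = -156 + 2 Y$
$\left(\left(I{\left(-346 \right)} + 83015\right) + 214628\right) - D{\left(-431 \right)} = \left(\left(-346 + 83015\right) + 214628\right) - \left(-156 + 2 \left(-431\right)\right) = \left(82669 + 214628\right) - \left(-156 - 862\right) = 297297 - -1018 = 297297 + 1018 = 298315$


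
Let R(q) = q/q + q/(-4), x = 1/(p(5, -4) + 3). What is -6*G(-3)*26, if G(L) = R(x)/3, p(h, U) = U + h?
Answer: -195/4 ≈ -48.750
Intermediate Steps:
x = ¼ (x = 1/((-4 + 5) + 3) = 1/(1 + 3) = 1/4 = ¼ ≈ 0.25000)
R(q) = 1 - q/4 (R(q) = 1 + q*(-¼) = 1 - q/4)
G(L) = 5/16 (G(L) = (1 - ¼*¼)/3 = (1 - 1/16)*(⅓) = (15/16)*(⅓) = 5/16)
-6*G(-3)*26 = -6*5/16*26 = -15/8*26 = -195/4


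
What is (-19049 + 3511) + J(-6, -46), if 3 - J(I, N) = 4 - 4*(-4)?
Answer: -15555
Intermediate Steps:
J(I, N) = -17 (J(I, N) = 3 - (4 - 4*(-4)) = 3 - (4 + 16) = 3 - 1*20 = 3 - 20 = -17)
(-19049 + 3511) + J(-6, -46) = (-19049 + 3511) - 17 = -15538 - 17 = -15555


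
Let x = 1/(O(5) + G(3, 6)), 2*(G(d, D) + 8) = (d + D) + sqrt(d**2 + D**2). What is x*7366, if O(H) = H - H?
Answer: -25781 - 11049*sqrt(5) ≈ -50487.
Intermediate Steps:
O(H) = 0
G(d, D) = -8 + D/2 + d/2 + sqrt(D**2 + d**2)/2 (G(d, D) = -8 + ((d + D) + sqrt(d**2 + D**2))/2 = -8 + ((D + d) + sqrt(D**2 + d**2))/2 = -8 + (D + d + sqrt(D**2 + d**2))/2 = -8 + (D/2 + d/2 + sqrt(D**2 + d**2)/2) = -8 + D/2 + d/2 + sqrt(D**2 + d**2)/2)
x = 1/(-7/2 + 3*sqrt(5)/2) (x = 1/(0 + (-8 + (1/2)*6 + (1/2)*3 + sqrt(6**2 + 3**2)/2)) = 1/(0 + (-8 + 3 + 3/2 + sqrt(36 + 9)/2)) = 1/(0 + (-8 + 3 + 3/2 + sqrt(45)/2)) = 1/(0 + (-8 + 3 + 3/2 + (3*sqrt(5))/2)) = 1/(0 + (-8 + 3 + 3/2 + 3*sqrt(5)/2)) = 1/(0 + (-7/2 + 3*sqrt(5)/2)) = 1/(-7/2 + 3*sqrt(5)/2) ≈ -6.8541)
x*7366 = (-7/2 - 3*sqrt(5)/2)*7366 = -25781 - 11049*sqrt(5)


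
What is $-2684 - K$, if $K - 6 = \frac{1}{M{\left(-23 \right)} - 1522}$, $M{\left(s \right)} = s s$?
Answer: $- \frac{2671169}{993} \approx -2690.0$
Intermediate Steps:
$M{\left(s \right)} = s^{2}$
$K = \frac{5957}{993}$ ($K = 6 + \frac{1}{\left(-23\right)^{2} - 1522} = 6 + \frac{1}{529 - 1522} = 6 + \frac{1}{-993} = 6 - \frac{1}{993} = \frac{5957}{993} \approx 5.999$)
$-2684 - K = -2684 - \frac{5957}{993} = - \frac{2671169}{993}$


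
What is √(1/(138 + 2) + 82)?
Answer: √401835/70 ≈ 9.0558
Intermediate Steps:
√(1/(138 + 2) + 82) = √(1/140 + 82) = √(11481/140) = √401835/70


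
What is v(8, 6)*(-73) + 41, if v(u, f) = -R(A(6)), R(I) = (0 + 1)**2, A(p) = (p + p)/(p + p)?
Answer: 114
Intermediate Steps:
A(p) = 1 (A(p) = (2*p)/((2*p)) = (2*p)*(1/(2*p)) = 1)
R(I) = 1 (R(I) = 1**2 = 1)
v(u, f) = -1 (v(u, f) = -1*1 = -1)
v(8, 6)*(-73) + 41 = -1*(-73) + 41 = 73 + 41 = 114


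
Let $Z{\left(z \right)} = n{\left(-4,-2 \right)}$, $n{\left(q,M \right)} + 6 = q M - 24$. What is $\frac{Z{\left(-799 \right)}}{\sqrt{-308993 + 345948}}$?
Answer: $- \frac{22 \sqrt{36955}}{36955} \approx -0.11444$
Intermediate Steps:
$n{\left(q,M \right)} = -30 + M q$ ($n{\left(q,M \right)} = -6 + \left(q M - 24\right) = -6 + \left(M q - 24\right) = -6 + \left(-24 + M q\right) = -30 + M q$)
$Z{\left(z \right)} = -22$ ($Z{\left(z \right)} = -30 - -8 = -30 + 8 = -22$)
$\frac{Z{\left(-799 \right)}}{\sqrt{-308993 + 345948}} = - \frac{22}{\sqrt{-308993 + 345948}} = - \frac{22}{\sqrt{36955}} = - 22 \frac{\sqrt{36955}}{36955} = - \frac{22 \sqrt{36955}}{36955}$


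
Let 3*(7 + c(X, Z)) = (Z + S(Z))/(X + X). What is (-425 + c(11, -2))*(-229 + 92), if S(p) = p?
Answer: 1953346/33 ≈ 59192.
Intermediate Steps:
c(X, Z) = -7 + Z/(3*X) (c(X, Z) = -7 + ((Z + Z)/(X + X))/3 = -7 + ((2*Z)/((2*X)))/3 = -7 + ((2*Z)*(1/(2*X)))/3 = -7 + (Z/X)/3 = -7 + Z/(3*X))
(-425 + c(11, -2))*(-229 + 92) = (-425 + (-7 + (⅓)*(-2)/11))*(-229 + 92) = (-425 + (-7 + (⅓)*(-2)*(1/11)))*(-137) = (-425 + (-7 - 2/33))*(-137) = (-425 - 233/33)*(-137) = -14258/33*(-137) = 1953346/33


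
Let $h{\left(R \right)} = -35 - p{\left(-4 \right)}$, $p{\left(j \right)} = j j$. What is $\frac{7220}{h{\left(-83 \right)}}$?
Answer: $- \frac{7220}{51} \approx -141.57$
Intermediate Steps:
$p{\left(j \right)} = j^{2}$
$h{\left(R \right)} = -51$ ($h{\left(R \right)} = -35 - \left(-4\right)^{2} = -35 - 16 = -51$)
$\frac{7220}{h{\left(-83 \right)}} = \frac{7220}{-51} = 7220 \left(- \frac{1}{51}\right) = - \frac{7220}{51}$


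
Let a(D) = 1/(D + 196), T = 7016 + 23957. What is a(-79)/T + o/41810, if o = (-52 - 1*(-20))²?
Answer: 1855427497/75756396105 ≈ 0.024492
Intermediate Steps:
T = 30973
o = 1024 (o = (-52 + 20)² = (-32)² = 1024)
a(D) = 1/(196 + D)
a(-79)/T + o/41810 = 1/((196 - 79)*30973) + 1024/41810 = (1/30973)/117 + 1024*(1/41810) = (1/117)*(1/30973) + 512/20905 = 1/3623841 + 512/20905 = 1855427497/75756396105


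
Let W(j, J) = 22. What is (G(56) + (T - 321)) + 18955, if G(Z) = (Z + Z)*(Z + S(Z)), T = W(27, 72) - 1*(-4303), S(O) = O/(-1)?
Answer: 22959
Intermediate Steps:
S(O) = -O (S(O) = O*(-1) = -O)
T = 4325 (T = 22 - 1*(-4303) = 22 + 4303 = 4325)
G(Z) = 0 (G(Z) = (Z + Z)*(Z - Z) = (2*Z)*0 = 0)
(G(56) + (T - 321)) + 18955 = (0 + (4325 - 321)) + 18955 = (0 + 4004) + 18955 = 4004 + 18955 = 22959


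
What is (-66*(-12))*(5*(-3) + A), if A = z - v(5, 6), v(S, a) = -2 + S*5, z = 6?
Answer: -25344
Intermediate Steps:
v(S, a) = -2 + 5*S
A = -17 (A = 6 - (-2 + 5*5) = 6 - (-2 + 25) = 6 - 1*23 = 6 - 23 = -17)
(-66*(-12))*(5*(-3) + A) = (-66*(-12))*(5*(-3) - 17) = 792*(-15 - 17) = 792*(-32) = -25344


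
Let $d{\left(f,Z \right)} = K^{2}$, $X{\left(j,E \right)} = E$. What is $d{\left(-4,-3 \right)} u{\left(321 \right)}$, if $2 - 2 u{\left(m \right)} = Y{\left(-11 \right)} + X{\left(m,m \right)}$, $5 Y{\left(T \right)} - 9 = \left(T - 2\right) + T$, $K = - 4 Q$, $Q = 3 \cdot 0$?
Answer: $0$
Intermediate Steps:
$Q = 0$
$K = 0$ ($K = \left(-4\right) 0 = 0$)
$Y{\left(T \right)} = \frac{7}{5} + \frac{2 T}{5}$ ($Y{\left(T \right)} = \frac{9}{5} + \frac{\left(T - 2\right) + T}{5} = \frac{9}{5} + \frac{\left(-2 + T\right) + T}{5} = \frac{9}{5} + \frac{-2 + 2 T}{5} = \frac{9}{5} + \left(- \frac{2}{5} + \frac{2 T}{5}\right) = \frac{7}{5} + \frac{2 T}{5}$)
$d{\left(f,Z \right)} = 0$ ($d{\left(f,Z \right)} = 0^{2} = 0$)
$u{\left(m \right)} = \frac{5}{2} - \frac{m}{2}$ ($u{\left(m \right)} = 1 - \frac{\left(\frac{7}{5} + \frac{2}{5} \left(-11\right)\right) + m}{2} = 1 - \frac{\left(\frac{7}{5} - \frac{22}{5}\right) + m}{2} = 1 - \frac{-3 + m}{2} = 1 - \left(- \frac{3}{2} + \frac{m}{2}\right) = \frac{5}{2} - \frac{m}{2}$)
$d{\left(-4,-3 \right)} u{\left(321 \right)} = 0 \left(\frac{5}{2} - \frac{321}{2}\right) = 0 \left(-158\right) = 0$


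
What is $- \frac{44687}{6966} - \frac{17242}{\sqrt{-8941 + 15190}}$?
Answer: $- \frac{44687}{6966} - \frac{17242 \sqrt{6249}}{6249} \approx -224.53$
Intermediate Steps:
$- \frac{44687}{6966} - \frac{17242}{\sqrt{-8941 + 15190}} = \left(-44687\right) \frac{1}{6966} - \frac{17242}{\sqrt{6249}} = - \frac{44687}{6966} - 17242 \frac{\sqrt{6249}}{6249} = - \frac{44687}{6966} - \frac{17242 \sqrt{6249}}{6249}$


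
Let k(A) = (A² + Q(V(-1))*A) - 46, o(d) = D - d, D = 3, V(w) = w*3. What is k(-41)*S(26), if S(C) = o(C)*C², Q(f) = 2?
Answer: -24146044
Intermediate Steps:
V(w) = 3*w
o(d) = 3 - d
S(C) = C²*(3 - C) (S(C) = (3 - C)*C² = C²*(3 - C))
k(A) = -46 + A² + 2*A (k(A) = (A² + 2*A) - 46 = -46 + A² + 2*A)
k(-41)*S(26) = (-46 + (-41)² + 2*(-41))*(26²*(3 - 1*26)) = (-46 + 1681 - 82)*(676*(3 - 26)) = 1553*(676*(-23)) = 1553*(-15548) = -24146044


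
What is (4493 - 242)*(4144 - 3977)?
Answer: 709917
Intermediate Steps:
(4493 - 242)*(4144 - 3977) = 4251*167 = 709917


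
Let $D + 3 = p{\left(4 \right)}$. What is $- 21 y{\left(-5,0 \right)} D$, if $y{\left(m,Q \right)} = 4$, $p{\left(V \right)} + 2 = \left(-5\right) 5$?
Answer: $2520$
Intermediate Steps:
$p{\left(V \right)} = -27$ ($p{\left(V \right)} = -2 - 25 = -27$)
$D = -30$ ($D = -3 - 27 = -30$)
$- 21 y{\left(-5,0 \right)} D = \left(-21\right) 4 \left(-30\right) = \left(-84\right) \left(-30\right) = 2520$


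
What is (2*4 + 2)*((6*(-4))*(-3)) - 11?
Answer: 709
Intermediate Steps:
(2*4 + 2)*((6*(-4))*(-3)) - 11 = (8 + 2)*(-24*(-3)) - 11 = 10*72 - 11 = 720 - 11 = 709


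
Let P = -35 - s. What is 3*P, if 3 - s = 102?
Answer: 192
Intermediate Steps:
s = -99 (s = 3 - 1*102 = 3 - 102 = -99)
P = 64 (P = -35 - 1*(-99) = -35 + 99 = 64)
3*P = 3*64 = 192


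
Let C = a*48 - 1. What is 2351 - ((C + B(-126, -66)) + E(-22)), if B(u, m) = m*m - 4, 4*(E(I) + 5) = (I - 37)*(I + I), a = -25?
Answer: -1444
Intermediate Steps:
E(I) = -5 + I*(-37 + I)/2 (E(I) = -5 + ((I - 37)*(I + I))/4 = -5 + ((-37 + I)*(2*I))/4 = -5 + (2*I*(-37 + I))/4 = -5 + I*(-37 + I)/2)
B(u, m) = -4 + m**2 (B(u, m) = m**2 - 4 = -4 + m**2)
C = -1201 (C = -25*48 - 1 = -1200 - 1 = -1201)
2351 - ((C + B(-126, -66)) + E(-22)) = 2351 - ((-1201 + (-4 + (-66)**2)) + (-5 + (1/2)*(-22)**2 - 37/2*(-22))) = 2351 - ((-1201 + (-4 + 4356)) + (-5 + (1/2)*484 + 407)) = 2351 - ((-1201 + 4352) + (-5 + 242 + 407)) = 2351 - (3151 + 644) = 2351 - 1*3795 = 2351 - 3795 = -1444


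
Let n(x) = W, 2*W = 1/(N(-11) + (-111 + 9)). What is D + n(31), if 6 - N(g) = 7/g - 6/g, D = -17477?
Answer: -36876481/2110 ≈ -17477.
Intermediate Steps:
N(g) = 6 - 1/g (N(g) = 6 - (7/g - 6/g) = 6 - 1/g)
W = -11/2110 (W = 1/(2*((6 - 1/(-11)) + (-111 + 9))) = 1/(2*((6 - 1*(-1/11)) - 102)) = 1/(2*((6 + 1/11) - 102)) = 1/(2*(67/11 - 102)) = 1/(2*(-1055/11)) = (1/2)*(-11/1055) = -11/2110 ≈ -0.0052133)
n(x) = -11/2110
D + n(31) = -17477 - 11/2110 = -36876481/2110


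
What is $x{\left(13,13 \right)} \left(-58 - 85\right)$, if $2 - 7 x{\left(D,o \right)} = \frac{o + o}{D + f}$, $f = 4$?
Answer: $- \frac{1144}{119} \approx -9.6134$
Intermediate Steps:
$x{\left(D,o \right)} = \frac{2}{7} - \frac{2 o}{7 \left(4 + D\right)}$ ($x{\left(D,o \right)} = \frac{2}{7} - \frac{\left(o + o\right) \frac{1}{D + 4}}{7} = \frac{2}{7} - \frac{2 o \frac{1}{4 + D}}{7} = \frac{2}{7} - \frac{2 o}{7 \left(4 + D\right)}$)
$x{\left(13,13 \right)} \left(-58 - 85\right) = \frac{2 \left(4 + 13 - 13\right)}{7 \left(4 + 13\right)} \left(-58 - 85\right) = \frac{2 \left(4 + 13 - 13\right)}{7 \cdot 17} \left(-143\right) = \frac{2}{7} \cdot \frac{1}{17} \cdot 4 \left(-143\right) = \frac{8}{119} \left(-143\right) = - \frac{1144}{119}$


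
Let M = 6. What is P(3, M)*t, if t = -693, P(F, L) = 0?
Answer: 0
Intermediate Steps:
P(3, M)*t = 0*(-693) = 0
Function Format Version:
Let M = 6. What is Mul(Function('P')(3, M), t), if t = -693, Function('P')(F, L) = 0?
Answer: 0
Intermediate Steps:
Mul(Function('P')(3, M), t) = Mul(0, -693) = 0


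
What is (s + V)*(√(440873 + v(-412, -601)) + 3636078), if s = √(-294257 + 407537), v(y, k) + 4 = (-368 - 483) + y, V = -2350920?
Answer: -8*(293865 - √1770)*(3636078 + √439606) ≈ -8.5485e+12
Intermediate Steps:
v(y, k) = -855 + y (v(y, k) = -4 + ((-368 - 483) + y) = -4 + (-851 + y) = -855 + y)
s = 8*√1770 (s = √113280 = 8*√1770 ≈ 336.57)
(s + V)*(√(440873 + v(-412, -601)) + 3636078) = (8*√1770 - 2350920)*(√(440873 + (-855 - 412)) + 3636078) = (-2350920 + 8*√1770)*(√(440873 - 1267) + 3636078) = (-2350920 + 8*√1770)*(√439606 + 3636078) = (-2350920 + 8*√1770)*(3636078 + √439606)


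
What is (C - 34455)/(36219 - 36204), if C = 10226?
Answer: -24229/15 ≈ -1615.3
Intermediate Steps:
(C - 34455)/(36219 - 36204) = (10226 - 34455)/(36219 - 36204) = -24229/15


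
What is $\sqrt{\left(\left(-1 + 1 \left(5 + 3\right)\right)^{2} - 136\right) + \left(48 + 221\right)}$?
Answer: $\sqrt{182} \approx 13.491$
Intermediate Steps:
$\sqrt{\left(\left(-1 + 1 \left(5 + 3\right)\right)^{2} - 136\right) + \left(48 + 221\right)} = \sqrt{\left(\left(-1 + 1 \cdot 8\right)^{2} - 136\right) + 269} = \sqrt{\left(\left(-1 + 8\right)^{2} - 136\right) + 269} = \sqrt{\left(7^{2} - 136\right) + 269} = \sqrt{\left(49 - 136\right) + 269} = \sqrt{-87 + 269} = \sqrt{182}$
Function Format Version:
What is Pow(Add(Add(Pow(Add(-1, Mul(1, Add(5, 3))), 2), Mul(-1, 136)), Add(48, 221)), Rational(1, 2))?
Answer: Pow(182, Rational(1, 2)) ≈ 13.491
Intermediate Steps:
Pow(Add(Add(Pow(Add(-1, Mul(1, Add(5, 3))), 2), Mul(-1, 136)), Add(48, 221)), Rational(1, 2)) = Pow(Add(Add(Pow(Add(-1, Mul(1, 8)), 2), -136), 269), Rational(1, 2)) = Pow(Add(Add(Pow(Add(-1, 8), 2), -136), 269), Rational(1, 2)) = Pow(Add(Add(Pow(7, 2), -136), 269), Rational(1, 2)) = Pow(Add(Add(49, -136), 269), Rational(1, 2)) = Pow(Add(-87, 269), Rational(1, 2)) = Pow(182, Rational(1, 2))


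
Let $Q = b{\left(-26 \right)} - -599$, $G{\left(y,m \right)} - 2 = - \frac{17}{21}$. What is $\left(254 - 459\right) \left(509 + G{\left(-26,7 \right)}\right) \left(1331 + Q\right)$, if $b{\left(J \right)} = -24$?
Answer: $- \frac{4186281220}{21} \approx -1.9935 \cdot 10^{8}$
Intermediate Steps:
$G{\left(y,m \right)} = \frac{25}{21}$ ($G{\left(y,m \right)} = 2 - \frac{17}{21} = \frac{25}{21}$)
$Q = 575$ ($Q = -24 - -599 = -24 + 599 = 575$)
$\left(254 - 459\right) \left(509 + G{\left(-26,7 \right)}\right) \left(1331 + Q\right) = \left(254 - 459\right) \left(509 + \frac{25}{21}\right) \left(1331 + 575\right) = \left(-205\right) \frac{10714}{21} \cdot 1906 = \left(- \frac{2196370}{21}\right) 1906 = - \frac{4186281220}{21}$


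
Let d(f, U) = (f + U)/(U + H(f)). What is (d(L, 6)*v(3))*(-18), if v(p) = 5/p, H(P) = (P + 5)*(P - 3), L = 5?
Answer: -165/13 ≈ -12.692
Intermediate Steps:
H(P) = (-3 + P)*(5 + P) (H(P) = (5 + P)*(-3 + P) = (-3 + P)*(5 + P))
d(f, U) = (U + f)/(-15 + U + f² + 2*f) (d(f, U) = (f + U)/(U + (-15 + f² + 2*f)) = (U + f)/(-15 + U + f² + 2*f))
(d(L, 6)*v(3))*(-18) = (((6 + 5)/(-15 + 6 + 5² + 2*5))*(5/3))*(-18) = ((11/(-15 + 6 + 25 + 10))*(5*(⅓)))*(-18) = ((11/26)*(5/3))*(-18) = (55/78)*(-18) = -165/13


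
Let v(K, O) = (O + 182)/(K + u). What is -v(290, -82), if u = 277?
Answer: -100/567 ≈ -0.17637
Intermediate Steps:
v(K, O) = (182 + O)/(277 + K) (v(K, O) = (O + 182)/(K + 277) = (182 + O)/(277 + K))
-v(290, -82) = -(182 - 82)/(277 + 290) = -100/567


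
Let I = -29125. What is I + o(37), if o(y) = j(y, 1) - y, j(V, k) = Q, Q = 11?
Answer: -29151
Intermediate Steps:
j(V, k) = 11
o(y) = 11 - y
I + o(37) = -29125 + (11 - 1*37) = -29125 + (11 - 37) = -29125 - 26 = -29151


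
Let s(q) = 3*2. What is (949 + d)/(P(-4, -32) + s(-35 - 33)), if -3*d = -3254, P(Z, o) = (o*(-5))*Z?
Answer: -6101/1902 ≈ -3.2077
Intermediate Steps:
P(Z, o) = -5*Z*o (P(Z, o) = (-5*o)*Z = -5*Z*o)
d = 3254/3 (d = -⅓*(-3254) = 3254/3 ≈ 1084.7)
s(q) = 6
(949 + d)/(P(-4, -32) + s(-35 - 33)) = (949 + 3254/3)/(-5*(-4)*(-32) + 6) = 6101/(3*(-640 + 6)) = (6101/3)/(-634) = (6101/3)*(-1/634) = -6101/1902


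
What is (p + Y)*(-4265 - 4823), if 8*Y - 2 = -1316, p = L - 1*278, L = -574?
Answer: 9235680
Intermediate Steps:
p = -852 (p = -574 - 1*278 = -574 - 278 = -852)
Y = -657/4 (Y = ¼ + (⅛)*(-1316) = ¼ - 329/2 = -657/4 ≈ -164.25)
(p + Y)*(-4265 - 4823) = (-852 - 657/4)*(-4265 - 4823) = -4065/4*(-9088) = 9235680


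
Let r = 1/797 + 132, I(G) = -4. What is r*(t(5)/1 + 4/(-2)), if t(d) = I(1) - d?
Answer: -1157255/797 ≈ -1452.0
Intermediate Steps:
t(d) = -4 - d
r = 105205/797 (r = 1/797 + 132 = 105205/797 ≈ 132.00)
r*(t(5)/1 + 4/(-2)) = 105205*((-4 - 1*5)/1 + 4/(-2))/797 = 105205*((-4 - 5)*1 + 4*(-½))/797 = 105205*(-9*1 - 2)/797 = 105205*(-9 - 2)/797 = (105205/797)*(-11) = -1157255/797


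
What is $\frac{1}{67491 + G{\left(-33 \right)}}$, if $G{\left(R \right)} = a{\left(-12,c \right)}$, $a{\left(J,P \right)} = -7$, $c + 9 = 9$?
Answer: $\frac{1}{67484} \approx 1.4818 \cdot 10^{-5}$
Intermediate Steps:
$c = 0$ ($c = -9 + 9 = 0$)
$G{\left(R \right)} = -7$
$\frac{1}{67491 + G{\left(-33 \right)}} = \frac{1}{67491 - 7} = \frac{1}{67484}$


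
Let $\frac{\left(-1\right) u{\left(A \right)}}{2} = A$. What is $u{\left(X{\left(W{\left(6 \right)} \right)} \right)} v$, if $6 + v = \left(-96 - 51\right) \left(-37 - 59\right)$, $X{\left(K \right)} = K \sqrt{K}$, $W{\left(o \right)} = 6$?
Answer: $- 169272 \sqrt{6} \approx -4.1463 \cdot 10^{5}$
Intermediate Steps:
$X{\left(K \right)} = K^{\frac{3}{2}}$
$u{\left(A \right)} = - 2 A$
$v = 14106$ ($v = -6 + \left(-96 - 51\right) \left(-37 - 59\right) = -6 - -14112 = -6 + 14112 = 14106$)
$u{\left(X{\left(W{\left(6 \right)} \right)} \right)} v = - 2 \cdot 6^{\frac{3}{2}} \cdot 14106 = - 2 \cdot 6 \sqrt{6} \cdot 14106 = - 12 \sqrt{6} \cdot 14106 = - 169272 \sqrt{6}$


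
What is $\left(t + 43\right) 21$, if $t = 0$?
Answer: $903$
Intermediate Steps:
$\left(t + 43\right) 21 = \left(0 + 43\right) 21 = 43 \cdot 21 = 903$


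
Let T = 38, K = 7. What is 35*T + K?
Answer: 1337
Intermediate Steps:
35*T + K = 35*38 + 7 = 1330 + 7 = 1337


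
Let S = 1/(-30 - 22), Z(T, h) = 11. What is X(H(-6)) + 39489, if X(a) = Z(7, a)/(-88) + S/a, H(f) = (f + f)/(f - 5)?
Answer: 24641047/624 ≈ 39489.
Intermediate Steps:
S = -1/52 (S = 1/(-52) = -1/52 ≈ -0.019231)
H(f) = 2*f/(-5 + f) (H(f) = (2*f)/(-5 + f) = 2*f/(-5 + f))
X(a) = -⅛ - 1/(52*a) (X(a) = 11/(-88) - 1/(52*a) = 11*(-1/88) - 1/(52*a) = -⅛ - 1/(52*a))
X(H(-6)) + 39489 = (-2 - 26*(-6)/(-5 - 6))/(104*((2*(-6)/(-5 - 6)))) + 39489 = (-2 - 26*(-6)/(-11))/(104*((2*(-6)/(-11)))) + 39489 = (-2 - 26*(-6)*(-1)/11)/(104*((2*(-6)*(-1/11)))) + 39489 = (-2 - 13*12/11)/(104*(12/11)) + 39489 = (1/104)*(11/12)*(-2 - 156/11) + 39489 = (1/104)*(11/12)*(-178/11) + 39489 = -89/624 + 39489 = 24641047/624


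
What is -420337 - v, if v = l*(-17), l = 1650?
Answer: -392287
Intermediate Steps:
v = -28050 (v = 1650*(-17) = -28050)
-420337 - v = -420337 - 1*(-28050) = -420337 + 28050 = -392287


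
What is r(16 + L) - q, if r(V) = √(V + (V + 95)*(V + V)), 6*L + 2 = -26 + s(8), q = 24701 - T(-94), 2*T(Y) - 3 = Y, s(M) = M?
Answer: -49493/2 + √24662/3 ≈ -24694.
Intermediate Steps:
T(Y) = 3/2 + Y/2
q = 49493/2 (q = 24701 - (3/2 + (½)*(-94)) = 24701 - (3/2 - 47) = 24701 - 1*(-91/2) = 24701 + 91/2 = 49493/2 ≈ 24747.)
L = -10/3 (L = -⅓ + (-26 + 8)/6 = -⅓ + (⅙)*(-18) = -⅓ - 3 = -10/3 ≈ -3.3333)
r(V) = √(V + 2*V*(95 + V)) (r(V) = √(V + (95 + V)*(2*V)) = √(V + 2*V*(95 + V)))
r(16 + L) - q = √((16 - 10/3)*(191 + 2*(16 - 10/3))) - 1*49493/2 = √(38*(191 + 2*(38/3))/3) - 49493/2 = √(38*(191 + 76/3)/3) - 49493/2 = √((38/3)*(649/3)) - 49493/2 = √(24662/9) - 49493/2 = √24662/3 - 49493/2 = -49493/2 + √24662/3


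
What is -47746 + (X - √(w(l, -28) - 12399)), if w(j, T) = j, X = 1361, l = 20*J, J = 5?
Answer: -46385 - 7*I*√251 ≈ -46385.0 - 110.9*I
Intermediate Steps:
l = 100 (l = 20*5 = 100)
-47746 + (X - √(w(l, -28) - 12399)) = -47746 + (1361 - √(100 - 12399)) = -47746 + (1361 - √(-12299)) = -47746 + (1361 - 7*I*√251) = -46385 - 7*I*√251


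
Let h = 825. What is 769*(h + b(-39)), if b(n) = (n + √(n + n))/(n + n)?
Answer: 1269619/2 - 769*I*√78/78 ≈ 6.3481e+5 - 87.072*I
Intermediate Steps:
b(n) = (n + √2*√n)/(2*n) (b(n) = (n + √(2*n))/((2*n)) = (n + √2*√n)*(1/(2*n)) = (n + √2*√n)/(2*n))
769*(h + b(-39)) = 769*(825 + (½ + √2/(2*√(-39)))) = 769*(825 + (½ + √2*(-I*√39/39)/2)) = 769*(825 + (½ - I*√78/78)) = 769*(1651/2 - I*√78/78) = 1269619/2 - 769*I*√78/78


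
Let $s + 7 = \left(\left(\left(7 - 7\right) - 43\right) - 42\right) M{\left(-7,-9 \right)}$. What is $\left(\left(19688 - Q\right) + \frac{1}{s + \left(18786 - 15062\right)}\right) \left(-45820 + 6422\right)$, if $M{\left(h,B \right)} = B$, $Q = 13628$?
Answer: $- \frac{535042982779}{2241} \approx -2.3875 \cdot 10^{8}$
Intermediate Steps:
$s = 758$ ($s = -7 + \left(\left(\left(7 - 7\right) - 43\right) - 42\right) \left(-9\right) = -7 + \left(\left(0 - 43\right) - 42\right) \left(-9\right) = -7 + \left(-43 - 42\right) \left(-9\right) = -7 - -765 = -7 + 765 = 758$)
$\left(\left(19688 - Q\right) + \frac{1}{s + \left(18786 - 15062\right)}\right) \left(-45820 + 6422\right) = \left(\left(19688 - 13628\right) + \frac{1}{758 + \left(18786 - 15062\right)}\right) \left(-45820 + 6422\right) = \left(\left(19688 - 13628\right) + \frac{1}{758 + \left(18786 - 15062\right)}\right) \left(-39398\right) = \left(6060 + \frac{1}{758 + 3724}\right) \left(-39398\right) = \left(6060 + \frac{1}{4482}\right) \left(-39398\right) = \frac{27160921}{4482} \left(-39398\right) = - \frac{535042982779}{2241}$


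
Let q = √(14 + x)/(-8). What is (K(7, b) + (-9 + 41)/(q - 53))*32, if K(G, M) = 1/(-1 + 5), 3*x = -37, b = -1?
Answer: -6105640/539323 + 8192*√15/539323 ≈ -11.262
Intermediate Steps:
x = -37/3 (x = (⅓)*(-37) = -37/3 ≈ -12.333)
K(G, M) = ¼ (K(G, M) = 1/4 = ¼)
q = -√15/24 (q = √(14 - 37/3)/(-8) = √(5/3)*(-⅛) = (√15/3)*(-⅛) = -√15/24 ≈ -0.16137)
(K(7, b) + (-9 + 41)/(q - 53))*32 = (¼ + (-9 + 41)/(-√15/24 - 53))*32 = (¼ + 32/(-53 - √15/24))*32 = 8 + 1024/(-53 - √15/24)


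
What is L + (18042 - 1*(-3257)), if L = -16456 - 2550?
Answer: 2293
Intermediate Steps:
L = -19006
L + (18042 - 1*(-3257)) = -19006 + (18042 - 1*(-3257)) = -19006 + (18042 + 3257) = -19006 + 21299 = 2293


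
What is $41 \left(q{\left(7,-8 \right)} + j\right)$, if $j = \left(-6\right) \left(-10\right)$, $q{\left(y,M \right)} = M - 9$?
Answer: $1763$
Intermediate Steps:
$q{\left(y,M \right)} = -9 + M$
$j = 60$
$41 \left(q{\left(7,-8 \right)} + j\right) = 41 \left(\left(-9 - 8\right) + 60\right) = 41 \left(-17 + 60\right) = 41 \cdot 43 = 1763$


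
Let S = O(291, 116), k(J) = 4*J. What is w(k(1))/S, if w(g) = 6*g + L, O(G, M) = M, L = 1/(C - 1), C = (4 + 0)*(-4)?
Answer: 407/1972 ≈ 0.20639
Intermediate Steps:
C = -16 (C = 4*(-4) = -16)
L = -1/17 (L = 1/(-16 - 1) = 1/(-17) = -1/17 ≈ -0.058824)
S = 116
w(g) = -1/17 + 6*g (w(g) = 6*g - 1/17 = -1/17 + 6*g)
w(k(1))/S = (-1/17 + 6*(4*1))/116 = (-1/17 + 6*4)*(1/116) = (-1/17 + 24)*(1/116) = (407/17)*(1/116) = 407/1972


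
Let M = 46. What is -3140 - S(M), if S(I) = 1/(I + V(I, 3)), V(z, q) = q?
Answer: -153861/49 ≈ -3140.0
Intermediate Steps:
S(I) = 1/(3 + I) (S(I) = 1/(I + 3) = 1/(3 + I))
-3140 - S(M) = -3140 - 1/(3 + 46) = -3140 - 1/49 = -153861/49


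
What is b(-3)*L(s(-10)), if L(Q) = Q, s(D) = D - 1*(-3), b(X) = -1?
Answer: 7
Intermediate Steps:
s(D) = 3 + D (s(D) = D + 3 = 3 + D)
b(-3)*L(s(-10)) = -(3 - 10) = -1*(-7) = 7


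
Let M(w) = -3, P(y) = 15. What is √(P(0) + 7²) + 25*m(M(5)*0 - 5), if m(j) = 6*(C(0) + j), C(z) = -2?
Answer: -1042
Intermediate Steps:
m(j) = -12 + 6*j (m(j) = 6*(-2 + j) = -12 + 6*j)
√(P(0) + 7²) + 25*m(M(5)*0 - 5) = √(15 + 7²) + 25*(-12 + 6*(-3*0 - 5)) = √(15 + 49) + 25*(-12 + 6*(0 - 5)) = √64 + 25*(-12 + 6*(-5)) = 8 + 25*(-12 - 30) = 8 + 25*(-42) = 8 - 1050 = -1042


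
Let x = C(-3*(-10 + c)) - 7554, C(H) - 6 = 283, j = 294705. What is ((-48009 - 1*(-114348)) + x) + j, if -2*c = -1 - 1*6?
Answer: 353779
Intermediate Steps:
c = 7/2 (c = -(-1 - 1*6)/2 = -(-1 - 6)/2 = -½*(-7) = 7/2 ≈ 3.5000)
C(H) = 289 (C(H) = 6 + 283 = 289)
x = -7265 (x = 289 - 7554 = -7265)
((-48009 - 1*(-114348)) + x) + j = ((-48009 - 1*(-114348)) - 7265) + 294705 = ((-48009 + 114348) - 7265) + 294705 = (66339 - 7265) + 294705 = 59074 + 294705 = 353779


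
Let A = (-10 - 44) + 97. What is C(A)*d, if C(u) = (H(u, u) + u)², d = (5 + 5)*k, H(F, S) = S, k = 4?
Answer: 295840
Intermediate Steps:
A = 43 (A = -54 + 97 = 43)
d = 40 (d = (5 + 5)*4 = 10*4 = 40)
C(u) = 4*u² (C(u) = (u + u)² = (2*u)² = 4*u²)
C(A)*d = (4*43²)*40 = (4*1849)*40 = 7396*40 = 295840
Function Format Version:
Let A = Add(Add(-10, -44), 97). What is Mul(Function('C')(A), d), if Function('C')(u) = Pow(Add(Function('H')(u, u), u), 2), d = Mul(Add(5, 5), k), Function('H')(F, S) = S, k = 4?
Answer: 295840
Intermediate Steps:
A = 43 (A = Add(-54, 97) = 43)
d = 40 (d = Mul(Add(5, 5), 4) = Mul(10, 4) = 40)
Function('C')(u) = Mul(4, Pow(u, 2)) (Function('C')(u) = Pow(Add(u, u), 2) = Pow(Mul(2, u), 2) = Mul(4, Pow(u, 2)))
Mul(Function('C')(A), d) = Mul(Mul(4, Pow(43, 2)), 40) = Mul(Mul(4, 1849), 40) = Mul(7396, 40) = 295840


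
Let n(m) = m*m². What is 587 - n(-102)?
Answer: 1061795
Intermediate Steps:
n(m) = m³
587 - n(-102) = 587 - 1*(-102)³ = 587 - 1*(-1061208) = 587 + 1061208 = 1061795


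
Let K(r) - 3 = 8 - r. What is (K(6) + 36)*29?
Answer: 1189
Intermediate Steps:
K(r) = 11 - r (K(r) = 3 + (8 - r) = 11 - r)
(K(6) + 36)*29 = ((11 - 1*6) + 36)*29 = ((11 - 6) + 36)*29 = (5 + 36)*29 = 41*29 = 1189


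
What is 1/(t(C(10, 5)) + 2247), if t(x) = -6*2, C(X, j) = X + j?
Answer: 1/2235 ≈ 0.00044743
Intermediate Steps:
t(x) = -12
1/(t(C(10, 5)) + 2247) = 1/(-12 + 2247) = 1/2235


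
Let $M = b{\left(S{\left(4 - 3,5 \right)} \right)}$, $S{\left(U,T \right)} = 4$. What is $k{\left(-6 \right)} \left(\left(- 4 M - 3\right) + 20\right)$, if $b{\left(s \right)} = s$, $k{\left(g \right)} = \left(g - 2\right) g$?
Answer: $48$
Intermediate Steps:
$k{\left(g \right)} = g \left(-2 + g\right)$ ($k{\left(g \right)} = \left(-2 + g\right) g = g \left(-2 + g\right)$)
$M = 4$
$k{\left(-6 \right)} \left(\left(- 4 M - 3\right) + 20\right) = - 6 \left(-2 - 6\right) \left(\left(\left(-4\right) 4 - 3\right) + 20\right) = \left(-6\right) \left(-8\right) \left(\left(-16 - 3\right) + 20\right) = 48 \left(-19 + 20\right) = 48 \cdot 1 = 48$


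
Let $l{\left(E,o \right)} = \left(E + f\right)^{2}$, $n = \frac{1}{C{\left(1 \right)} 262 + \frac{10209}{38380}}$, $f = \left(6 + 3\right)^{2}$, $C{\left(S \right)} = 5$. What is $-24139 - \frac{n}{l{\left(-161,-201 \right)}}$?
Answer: $- \frac{388448719762239}{16092162880} \approx -24139.0$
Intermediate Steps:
$f = 81$ ($f = 9^{2} = 81$)
$n = \frac{38380}{50288009}$ ($n = \frac{1}{5 \cdot 262 + \frac{10209}{38380}} = \frac{1}{1310 + 10209 \cdot \frac{1}{38380}} = \frac{1}{1310 + \frac{10209}{38380}} = \frac{1}{\frac{50288009}{38380}} = \frac{38380}{50288009} \approx 0.0007632$)
$l{\left(E,o \right)} = \left(81 + E\right)^{2}$ ($l{\left(E,o \right)} = \left(E + 81\right)^{2} = \left(81 + E\right)^{2}$)
$-24139 - \frac{n}{l{\left(-161,-201 \right)}} = -24139 - \frac{38380}{50288009 \left(81 - 161\right)^{2}} = -24139 - \frac{38380}{50288009 \left(-80\right)^{2}} = -24139 - \frac{38380}{50288009 \cdot 6400} = -24139 - \frac{38380}{50288009} \cdot \frac{1}{6400} = -24139 - \frac{1919}{16092162880} = - \frac{388448719762239}{16092162880}$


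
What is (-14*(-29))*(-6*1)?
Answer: -2436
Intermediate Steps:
(-14*(-29))*(-6*1) = 406*(-6) = -2436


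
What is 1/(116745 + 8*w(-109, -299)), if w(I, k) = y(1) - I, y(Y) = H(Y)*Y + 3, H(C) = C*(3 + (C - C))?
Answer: 1/117665 ≈ 8.4987e-6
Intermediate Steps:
H(C) = 3*C (H(C) = C*(3 + 0) = C*3 = 3*C)
y(Y) = 3 + 3*Y² (y(Y) = (3*Y)*Y + 3 = 3*Y² + 3 = 3 + 3*Y²)
w(I, k) = 6 - I (w(I, k) = (3 + 3*1²) - I = (3 + 3*1) - I = (3 + 3) - I = 6 - I)
1/(116745 + 8*w(-109, -299)) = 1/(116745 + 8*(6 - 1*(-109))) = 1/(116745 + 8*(6 + 109)) = 1/(116745 + 8*115) = 1/(116745 + 920) = 1/117665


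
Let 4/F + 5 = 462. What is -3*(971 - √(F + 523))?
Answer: -2913 + 3*√109229855/457 ≈ -2844.4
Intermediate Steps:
F = 4/457 (F = 4/(-5 + 462) = 4/457 ≈ 0.0087527)
-3*(971 - √(F + 523)) = -3*(971 - √(4/457 + 523)) = -3*(971 - √(239015/457)) = -3*(971 - √109229855/457) = -2913 + 3*√109229855/457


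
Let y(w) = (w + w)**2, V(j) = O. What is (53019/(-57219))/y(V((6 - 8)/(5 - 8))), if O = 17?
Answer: -17673/22048388 ≈ -0.00080155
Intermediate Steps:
V(j) = 17
y(w) = 4*w**2 (y(w) = (2*w)**2 = 4*w**2)
(53019/(-57219))/y(V((6 - 8)/(5 - 8))) = (53019/(-57219))/((4*17**2)) = (53019*(-1/57219))/((4*289)) = -17673/19073/1156 = -17673/19073*1/1156 = -17673/22048388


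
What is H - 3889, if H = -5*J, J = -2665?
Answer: 9436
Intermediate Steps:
H = 13325 (H = -5*(-2665) = 13325)
H - 3889 = 13325 - 3889 = 9436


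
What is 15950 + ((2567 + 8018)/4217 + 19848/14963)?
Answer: 1006670669821/63098971 ≈ 15954.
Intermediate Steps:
15950 + ((2567 + 8018)/4217 + 19848/14963) = 15950 + (10585*(1/4217) + 19848*(1/14963)) = 15950 + (10585/4217 + 19848/14963) = 15950 + 242082371/63098971 = 1006670669821/63098971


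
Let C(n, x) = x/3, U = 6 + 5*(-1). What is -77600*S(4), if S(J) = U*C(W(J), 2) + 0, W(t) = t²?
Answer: -155200/3 ≈ -51733.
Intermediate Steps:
U = 1 (U = 6 - 5 = 1)
C(n, x) = x/3 (C(n, x) = x*(⅓) = x/3)
S(J) = ⅔ (S(J) = 1*((⅓)*2) + 0 = 1*(⅔) + 0 = ⅔ + 0 = ⅔)
-77600*S(4) = -77600*⅔ = -155200/3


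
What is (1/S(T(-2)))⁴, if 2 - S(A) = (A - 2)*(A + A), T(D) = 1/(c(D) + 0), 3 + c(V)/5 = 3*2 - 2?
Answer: 390625/21381376 ≈ 0.018269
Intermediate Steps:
c(V) = 5 (c(V) = -15 + 5*(3*2 - 2) = -15 + 5*(6 - 2) = -15 + 5*4 = -15 + 20 = 5)
T(D) = ⅕ (T(D) = 1/(5 + 0) = 1/5 = ⅕)
S(A) = 2 - 2*A*(-2 + A) (S(A) = 2 - (A - 2)*(A + A) = 2 - (-2 + A)*2*A = 2 - 2*A*(-2 + A))
(1/S(T(-2)))⁴ = (1/(2 - 2*(⅕)² + 4*(⅕)))⁴ = (1/(2 - 2*1/25 + ⅘))⁴ = (1/(2 - 2/25 + ⅘))⁴ = (1/(68/25))⁴ = (25/68)⁴ = 390625/21381376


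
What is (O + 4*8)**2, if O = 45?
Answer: 5929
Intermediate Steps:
(O + 4*8)**2 = (45 + 4*8)**2 = (45 + 32)**2 = 77**2 = 5929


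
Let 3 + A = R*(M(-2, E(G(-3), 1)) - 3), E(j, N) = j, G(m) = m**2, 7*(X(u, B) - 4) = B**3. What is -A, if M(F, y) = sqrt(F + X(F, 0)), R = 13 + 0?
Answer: 42 - 13*sqrt(2) ≈ 23.615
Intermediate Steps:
X(u, B) = 4 + B**3/7
R = 13
M(F, y) = sqrt(4 + F) (M(F, y) = sqrt(F + (4 + (1/7)*0**3)) = sqrt(F + (4 + (1/7)*0)) = sqrt(F + (4 + 0)) = sqrt(F + 4) = sqrt(4 + F))
A = -42 + 13*sqrt(2) (A = -3 + 13*(sqrt(4 - 2) - 3) = -3 + 13*(sqrt(2) - 3) = -3 + 13*(-3 + sqrt(2)) = -3 + (-39 + 13*sqrt(2)) = -42 + 13*sqrt(2) ≈ -23.615)
-A = -(-42 + 13*sqrt(2)) = 42 - 13*sqrt(2)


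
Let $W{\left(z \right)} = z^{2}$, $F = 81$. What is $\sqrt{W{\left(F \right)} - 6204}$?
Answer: $\sqrt{357} \approx 18.894$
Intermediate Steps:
$\sqrt{W{\left(F \right)} - 6204} = \sqrt{81^{2} - 6204} = \sqrt{6561 - 6204} = \sqrt{357}$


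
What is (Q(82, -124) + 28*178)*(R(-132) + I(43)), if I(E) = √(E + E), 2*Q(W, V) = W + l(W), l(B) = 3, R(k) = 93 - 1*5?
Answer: 442332 + 10053*√86/2 ≈ 4.8895e+5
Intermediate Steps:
R(k) = 88 (R(k) = 93 - 5 = 88)
Q(W, V) = 3/2 + W/2 (Q(W, V) = (W + 3)/2 = (3 + W)/2 = 3/2 + W/2)
I(E) = √2*√E (I(E) = √(2*E) = √2*√E)
(Q(82, -124) + 28*178)*(R(-132) + I(43)) = ((3/2 + (½)*82) + 28*178)*(88 + √2*√43) = ((3/2 + 41) + 4984)*(88 + √86) = (85/2 + 4984)*(88 + √86) = 10053*(88 + √86)/2 = 442332 + 10053*√86/2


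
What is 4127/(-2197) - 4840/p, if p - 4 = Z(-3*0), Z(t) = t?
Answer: -2662497/2197 ≈ -1211.9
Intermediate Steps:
p = 4 (p = 4 - 3*0 = 4 + 0 = 4)
4127/(-2197) - 4840/p = 4127/(-2197) - 4840/4 = 4127*(-1/2197) - 4840*¼ = -4127/2197 - 1210 = -2662497/2197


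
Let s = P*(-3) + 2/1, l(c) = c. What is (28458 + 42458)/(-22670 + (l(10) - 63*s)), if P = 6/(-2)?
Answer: -70916/23353 ≈ -3.0367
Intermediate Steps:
P = -3 (P = 6*(-1/2) = -3)
s = 11 (s = -3*(-3) + 2/1 = 9 + 2*1 = 9 + 2 = 11)
(28458 + 42458)/(-22670 + (l(10) - 63*s)) = (28458 + 42458)/(-22670 + (10 - 63*11)) = 70916/(-22670 + (10 - 693)) = 70916/(-22670 - 683) = 70916/(-23353) = 70916*(-1/23353) = -70916/23353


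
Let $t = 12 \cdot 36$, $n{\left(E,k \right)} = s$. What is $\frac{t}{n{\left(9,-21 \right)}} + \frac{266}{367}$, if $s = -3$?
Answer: $- \frac{52582}{367} \approx -143.28$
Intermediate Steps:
$n{\left(E,k \right)} = -3$
$t = 432$
$\frac{t}{n{\left(9,-21 \right)}} + \frac{266}{367} = \frac{432}{-3} + \frac{266}{367} = 432 \left(- \frac{1}{3}\right) + 266 \cdot \frac{1}{367} = -144 + \frac{266}{367} = - \frac{52582}{367}$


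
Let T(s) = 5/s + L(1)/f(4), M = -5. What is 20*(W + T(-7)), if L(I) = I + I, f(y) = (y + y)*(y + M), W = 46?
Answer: 6305/7 ≈ 900.71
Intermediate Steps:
f(y) = 2*y*(-5 + y) (f(y) = (y + y)*(y - 5) = (2*y)*(-5 + y) = 2*y*(-5 + y))
L(I) = 2*I
T(s) = -¼ + 5/s (T(s) = 5/s + (2*1)/((2*4*(-5 + 4))) = 5/s + 2/((2*4*(-1))) = 5/s + 2/(-8) = 5/s + 2*(-⅛) = 5/s - ¼ = -¼ + 5/s)
20*(W + T(-7)) = 20*(46 + (¼)*(20 - 1*(-7))/(-7)) = 20*(46 + (¼)*(-⅐)*(20 + 7)) = 20*(46 + (¼)*(-⅐)*27) = 20*(46 - 27/28) = 20*(1261/28) = 6305/7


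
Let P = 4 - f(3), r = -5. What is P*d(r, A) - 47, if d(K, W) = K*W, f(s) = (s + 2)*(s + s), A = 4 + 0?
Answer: 473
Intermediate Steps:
A = 4
f(s) = 2*s*(2 + s) (f(s) = (2 + s)*(2*s) = 2*s*(2 + s))
P = -26 (P = 4 - 2*3*(2 + 3) = 4 - 2*3*5 = 4 - 1*30 = 4 - 30 = -26)
P*d(r, A) - 47 = -(-130)*4 - 47 = -26*(-20) - 47 = 520 - 47 = 473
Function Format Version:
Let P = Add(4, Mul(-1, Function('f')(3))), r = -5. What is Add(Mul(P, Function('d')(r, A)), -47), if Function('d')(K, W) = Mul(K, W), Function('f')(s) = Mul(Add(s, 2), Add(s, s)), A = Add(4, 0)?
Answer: 473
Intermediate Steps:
A = 4
Function('f')(s) = Mul(2, s, Add(2, s)) (Function('f')(s) = Mul(Add(2, s), Mul(2, s)) = Mul(2, s, Add(2, s)))
P = -26 (P = Add(4, Mul(-1, Mul(2, 3, Add(2, 3)))) = Add(4, Mul(-1, Mul(2, 3, 5))) = Add(4, Mul(-1, 30)) = Add(4, -30) = -26)
Add(Mul(P, Function('d')(r, A)), -47) = Add(Mul(-26, Mul(-5, 4)), -47) = Add(Mul(-26, -20), -47) = Add(520, -47) = 473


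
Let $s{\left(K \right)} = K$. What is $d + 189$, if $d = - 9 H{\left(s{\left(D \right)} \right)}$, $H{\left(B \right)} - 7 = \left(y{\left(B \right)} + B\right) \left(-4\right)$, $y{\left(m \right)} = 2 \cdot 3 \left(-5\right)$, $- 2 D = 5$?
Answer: $-1044$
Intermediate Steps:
$D = - \frac{5}{2}$ ($D = \left(- \frac{1}{2}\right) 5 = - \frac{5}{2} \approx -2.5$)
$y{\left(m \right)} = -30$ ($y{\left(m \right)} = 6 \left(-5\right) = -30$)
$H{\left(B \right)} = 127 - 4 B$ ($H{\left(B \right)} = 7 + \left(-30 + B\right) \left(-4\right) = 7 - \left(-120 + 4 B\right) = 127 - 4 B$)
$d = -1233$ ($d = - 9 \left(127 - -10\right) = - 9 \left(127 + 10\right) = \left(-9\right) 137 = -1233$)
$d + 189 = -1233 + 189 = -1044$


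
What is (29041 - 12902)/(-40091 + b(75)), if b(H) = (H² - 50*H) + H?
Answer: -16139/38141 ≈ -0.42314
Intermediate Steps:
b(H) = H² - 49*H
(29041 - 12902)/(-40091 + b(75)) = (29041 - 12902)/(-40091 + 75*(-49 + 75)) = 16139/(-40091 + 75*26) = 16139/(-40091 + 1950) = 16139/(-38141) = 16139*(-1/38141) = -16139/38141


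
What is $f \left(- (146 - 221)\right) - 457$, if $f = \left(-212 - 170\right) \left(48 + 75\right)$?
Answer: $-3524407$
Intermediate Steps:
$f = -46986$ ($f = \left(-382\right) 123 = -46986$)
$f \left(- (146 - 221)\right) - 457 = - 46986 \left(- (146 - 221)\right) - 457 = - 46986 \left(\left(-1\right) \left(-75\right)\right) - 457 = \left(-46986\right) 75 - 457 = -3523950 - 457 = -3524407$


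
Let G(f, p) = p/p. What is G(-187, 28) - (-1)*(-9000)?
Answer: -8999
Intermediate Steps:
G(f, p) = 1
G(-187, 28) - (-1)*(-9000) = 1 - (-1)*(-9000) = 1 - 1*9000 = 1 - 9000 = -8999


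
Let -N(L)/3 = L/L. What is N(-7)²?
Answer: 9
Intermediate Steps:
N(L) = -3 (N(L) = -3*L/L = -3*1 = -3)
N(-7)² = (-3)² = 9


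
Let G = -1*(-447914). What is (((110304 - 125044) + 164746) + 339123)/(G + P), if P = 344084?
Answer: 489129/791998 ≈ 0.61759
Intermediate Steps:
G = 447914
(((110304 - 125044) + 164746) + 339123)/(G + P) = (((110304 - 125044) + 164746) + 339123)/(447914 + 344084) = ((-14740 + 164746) + 339123)/791998 = (150006 + 339123)*(1/791998) = 489129*(1/791998) = 489129/791998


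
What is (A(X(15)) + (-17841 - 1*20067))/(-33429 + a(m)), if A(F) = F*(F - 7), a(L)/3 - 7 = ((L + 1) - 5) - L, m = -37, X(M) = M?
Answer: 3149/2785 ≈ 1.1307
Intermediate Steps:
a(L) = 9 (a(L) = 21 + 3*(((L + 1) - 5) - L) = 21 + 3*(((1 + L) - 5) - L) = 21 + 3*((-4 + L) - L) = 21 + 3*(-4) = 21 - 12 = 9)
A(F) = F*(-7 + F)
(A(X(15)) + (-17841 - 1*20067))/(-33429 + a(m)) = (15*(-7 + 15) + (-17841 - 1*20067))/(-33429 + 9) = (15*8 + (-17841 - 20067))/(-33420) = (120 - 37908)*(-1/33420) = -37788*(-1/33420) = 3149/2785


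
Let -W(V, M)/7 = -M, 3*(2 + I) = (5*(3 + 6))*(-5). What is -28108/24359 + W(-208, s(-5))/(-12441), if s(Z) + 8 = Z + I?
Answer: -111448486/101016773 ≈ -1.1033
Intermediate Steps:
I = -77 (I = -2 + ((5*(3 + 6))*(-5))/3 = -2 + ((5*9)*(-5))/3 = -2 + (45*(-5))/3 = -2 + (⅓)*(-225) = -2 - 75 = -77)
s(Z) = -85 + Z (s(Z) = -8 + (Z - 77) = -8 + (-77 + Z) = -85 + Z)
W(V, M) = 7*M (W(V, M) = -(-7)*M = 7*M)
-28108/24359 + W(-208, s(-5))/(-12441) = -28108/24359 + (7*(-85 - 5))/(-12441) = -28108*1/24359 + (7*(-90))*(-1/12441) = -28108/24359 - 630*(-1/12441) = -28108/24359 + 210/4147 = -111448486/101016773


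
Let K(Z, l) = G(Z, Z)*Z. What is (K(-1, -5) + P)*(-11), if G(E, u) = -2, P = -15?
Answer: 143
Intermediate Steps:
K(Z, l) = -2*Z
(K(-1, -5) + P)*(-11) = (-2*(-1) - 15)*(-11) = (2 - 15)*(-11) = -13*(-11) = 143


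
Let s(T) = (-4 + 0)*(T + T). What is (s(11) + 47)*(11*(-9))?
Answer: 4059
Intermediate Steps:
s(T) = -8*T
(s(11) + 47)*(11*(-9)) = (-8*11 + 47)*(11*(-9)) = (-88 + 47)*(-99) = -41*(-99) = 4059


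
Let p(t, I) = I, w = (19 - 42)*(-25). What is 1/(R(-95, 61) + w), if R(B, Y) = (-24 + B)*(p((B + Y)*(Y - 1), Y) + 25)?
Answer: -1/9659 ≈ -0.00010353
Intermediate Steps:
w = 575 (w = -23*(-25) = 575)
R(B, Y) = (-24 + B)*(25 + Y) (R(B, Y) = (-24 + B)*(Y + 25) = (-24 + B)*(25 + Y))
1/(R(-95, 61) + w) = 1/((-600 - 24*61 + 25*(-95) - 95*61) + 575) = 1/((-600 - 1464 - 2375 - 5795) + 575) = 1/(-10234 + 575) = 1/(-9659) = -1/9659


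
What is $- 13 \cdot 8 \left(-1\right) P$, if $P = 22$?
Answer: $2288$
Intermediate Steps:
$- 13 \cdot 8 \left(-1\right) P = - 13 \cdot 8 \left(-1\right) 22 = \left(-13\right) \left(-8\right) 22 = 104 \cdot 22 = 2288$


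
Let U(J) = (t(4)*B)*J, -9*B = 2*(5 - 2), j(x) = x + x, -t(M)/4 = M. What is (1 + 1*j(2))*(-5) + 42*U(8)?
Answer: 3559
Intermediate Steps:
t(M) = -4*M
j(x) = 2*x
B = -⅔ (B = -2*(5 - 2)/9 = -2*3/9 = -⅑*6 = -⅔ ≈ -0.66667)
U(J) = 32*J/3 (U(J) = (-4*4*(-⅔))*J = (-16*(-⅔))*J = 32*J/3)
(1 + 1*j(2))*(-5) + 42*U(8) = (1 + 1*(2*2))*(-5) + 42*((32/3)*8) = (1 + 1*4)*(-5) + 42*(256/3) = (1 + 4)*(-5) + 3584 = 5*(-5) + 3584 = -25 + 3584 = 3559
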